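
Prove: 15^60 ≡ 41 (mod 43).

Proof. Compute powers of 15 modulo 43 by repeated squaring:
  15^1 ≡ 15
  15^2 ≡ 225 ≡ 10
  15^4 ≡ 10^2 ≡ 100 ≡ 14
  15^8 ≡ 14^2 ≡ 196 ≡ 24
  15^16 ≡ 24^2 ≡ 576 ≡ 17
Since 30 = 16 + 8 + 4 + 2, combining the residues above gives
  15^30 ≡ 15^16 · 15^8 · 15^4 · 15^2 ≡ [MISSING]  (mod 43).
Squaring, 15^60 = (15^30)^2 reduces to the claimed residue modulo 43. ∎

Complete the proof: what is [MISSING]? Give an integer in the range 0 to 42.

Multiply the listed residues: 17 · 24 · 14 · 10 = 408 → 5712 → 57120.
Reducing modulo 43: 57120 = 1328·43 + 16, so 15^30 ≡ 16.

16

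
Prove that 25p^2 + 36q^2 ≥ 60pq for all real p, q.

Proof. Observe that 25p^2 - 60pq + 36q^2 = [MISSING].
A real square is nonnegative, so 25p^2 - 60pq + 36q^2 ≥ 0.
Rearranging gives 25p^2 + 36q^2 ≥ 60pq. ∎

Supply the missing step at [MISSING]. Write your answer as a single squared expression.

25p^2 - 60pq + 36q^2 is a perfect-square trinomial: the outer terms are (5p)^2 and (6q)^2, and the cross term is -2·5p·6q.
So 25p^2 - 60pq + 36q^2 = (5p - 6q)^2 ≥ 0.

(5p - 6q)^2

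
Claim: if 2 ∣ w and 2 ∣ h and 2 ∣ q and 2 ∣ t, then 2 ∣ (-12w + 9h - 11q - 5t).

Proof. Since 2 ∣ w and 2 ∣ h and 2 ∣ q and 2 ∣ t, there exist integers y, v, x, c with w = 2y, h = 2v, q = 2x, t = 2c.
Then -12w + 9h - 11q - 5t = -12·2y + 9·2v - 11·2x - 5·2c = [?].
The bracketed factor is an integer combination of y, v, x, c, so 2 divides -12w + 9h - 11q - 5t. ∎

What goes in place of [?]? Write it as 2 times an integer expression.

Each term has a factor of 2: -12·2y + 9·2v - 11·2x - 5·2c = 2·(-5c + 9v - 11x - 12y).
Since -5c + 9v - 11x - 12y is an integer, 2 ∣ (-12w + 9h - 11q - 5t).

2(-5c + 9v - 11x - 12y)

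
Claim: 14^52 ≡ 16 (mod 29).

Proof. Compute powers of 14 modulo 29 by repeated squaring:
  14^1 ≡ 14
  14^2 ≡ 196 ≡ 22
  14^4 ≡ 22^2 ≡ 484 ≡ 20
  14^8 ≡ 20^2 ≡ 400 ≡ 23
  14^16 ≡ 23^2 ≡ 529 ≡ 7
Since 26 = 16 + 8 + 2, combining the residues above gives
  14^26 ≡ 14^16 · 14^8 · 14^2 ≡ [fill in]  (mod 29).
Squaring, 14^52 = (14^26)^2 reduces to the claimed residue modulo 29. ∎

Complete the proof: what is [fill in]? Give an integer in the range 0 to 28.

4

Multiply the listed residues: 7 · 23 · 22 = 161 → 3542.
Reducing modulo 29: 3542 = 122·29 + 4, so 14^26 ≡ 4.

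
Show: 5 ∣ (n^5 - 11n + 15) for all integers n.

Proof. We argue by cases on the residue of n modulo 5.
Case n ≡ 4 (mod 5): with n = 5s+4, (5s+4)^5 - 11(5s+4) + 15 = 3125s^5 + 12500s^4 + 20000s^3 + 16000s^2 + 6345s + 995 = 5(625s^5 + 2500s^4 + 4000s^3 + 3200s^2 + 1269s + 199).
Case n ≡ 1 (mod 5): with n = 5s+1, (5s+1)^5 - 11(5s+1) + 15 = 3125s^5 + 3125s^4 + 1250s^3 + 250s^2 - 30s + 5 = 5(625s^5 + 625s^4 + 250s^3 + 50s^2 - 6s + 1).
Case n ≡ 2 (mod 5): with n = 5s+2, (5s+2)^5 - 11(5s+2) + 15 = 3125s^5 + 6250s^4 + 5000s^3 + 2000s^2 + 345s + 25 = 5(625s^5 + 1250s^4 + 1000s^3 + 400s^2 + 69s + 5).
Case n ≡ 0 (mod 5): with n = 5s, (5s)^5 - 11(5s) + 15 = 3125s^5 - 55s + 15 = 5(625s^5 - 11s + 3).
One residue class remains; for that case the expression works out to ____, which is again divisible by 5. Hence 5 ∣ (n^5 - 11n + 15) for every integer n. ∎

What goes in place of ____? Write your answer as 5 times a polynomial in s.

Only n ≡ 3 (mod 5) is unaccounted for. Put n = 5s+3:
(5s+3)^5 - 11(5s+3) + 15 expands to 3125s^5 + 9375s^4 + 11250s^3 + 6750s^2 + 1970s + 225,
and factoring out 5 leaves 5(625s^5 + 1875s^4 + 2250s^3 + 1350s^2 + 394s + 45).

5(625s^5 + 1875s^4 + 2250s^3 + 1350s^2 + 394s + 45)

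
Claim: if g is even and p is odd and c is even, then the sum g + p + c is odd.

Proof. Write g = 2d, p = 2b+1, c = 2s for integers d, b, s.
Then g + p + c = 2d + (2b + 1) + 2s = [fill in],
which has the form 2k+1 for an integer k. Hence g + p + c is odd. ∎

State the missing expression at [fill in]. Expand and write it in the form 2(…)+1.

2(b + d + s) + 1

2d + (2b + 1) + 2s = 2b + 2d + 2s + 1
= 2(b + d + s) + 1.
Since b + d + s is an integer, the sum is of the form 2k+1 for an integer k.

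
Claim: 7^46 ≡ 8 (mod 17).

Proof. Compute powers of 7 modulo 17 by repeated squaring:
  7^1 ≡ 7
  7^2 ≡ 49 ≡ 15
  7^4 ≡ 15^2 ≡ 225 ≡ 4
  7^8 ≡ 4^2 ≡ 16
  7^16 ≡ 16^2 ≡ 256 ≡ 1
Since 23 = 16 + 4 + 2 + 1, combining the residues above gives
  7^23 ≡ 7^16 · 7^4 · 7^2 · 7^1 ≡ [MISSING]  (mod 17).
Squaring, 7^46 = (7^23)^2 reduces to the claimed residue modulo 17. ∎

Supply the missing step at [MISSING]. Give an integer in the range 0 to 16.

12

7^16 · 7^4 · 7^2 · 7^1 ≡ 1 · 4 · 15 · 7 = 420.
420 mod 17 = 12, so 7^23 ≡ 12 (mod 17).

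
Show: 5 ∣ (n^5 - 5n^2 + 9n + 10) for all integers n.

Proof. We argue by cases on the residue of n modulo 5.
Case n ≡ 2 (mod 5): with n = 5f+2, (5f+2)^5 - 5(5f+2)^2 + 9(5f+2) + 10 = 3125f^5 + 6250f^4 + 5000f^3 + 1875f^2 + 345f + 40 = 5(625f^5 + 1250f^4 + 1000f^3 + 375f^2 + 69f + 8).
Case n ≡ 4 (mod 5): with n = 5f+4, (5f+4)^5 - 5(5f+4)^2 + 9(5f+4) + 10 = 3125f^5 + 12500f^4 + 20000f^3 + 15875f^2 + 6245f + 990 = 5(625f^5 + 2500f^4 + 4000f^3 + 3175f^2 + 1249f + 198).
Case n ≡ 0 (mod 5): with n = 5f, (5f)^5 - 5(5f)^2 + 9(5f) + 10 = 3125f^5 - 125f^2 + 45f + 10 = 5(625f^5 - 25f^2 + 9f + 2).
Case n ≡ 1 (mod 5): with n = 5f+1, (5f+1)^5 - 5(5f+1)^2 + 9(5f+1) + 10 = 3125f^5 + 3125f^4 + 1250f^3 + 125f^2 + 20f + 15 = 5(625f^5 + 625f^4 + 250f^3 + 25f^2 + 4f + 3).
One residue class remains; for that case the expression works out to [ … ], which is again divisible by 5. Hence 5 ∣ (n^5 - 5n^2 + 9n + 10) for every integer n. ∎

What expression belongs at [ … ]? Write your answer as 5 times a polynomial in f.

5(625f^5 + 1875f^4 + 2250f^3 + 1325f^2 + 384f + 47)

The residues treated are {2, 4, 0, 1}, so the missing case is n ≡ 3 (mod 5); write n = 5f+3.
Then (5f+3)^5 - 5(5f+3)^2 + 9(5f+3) + 10 = 3125f^5 + 9375f^4 + 11250f^3 + 6625f^2 + 1920f + 235 = 5(625f^5 + 1875f^4 + 2250f^3 + 1325f^2 + 384f + 47).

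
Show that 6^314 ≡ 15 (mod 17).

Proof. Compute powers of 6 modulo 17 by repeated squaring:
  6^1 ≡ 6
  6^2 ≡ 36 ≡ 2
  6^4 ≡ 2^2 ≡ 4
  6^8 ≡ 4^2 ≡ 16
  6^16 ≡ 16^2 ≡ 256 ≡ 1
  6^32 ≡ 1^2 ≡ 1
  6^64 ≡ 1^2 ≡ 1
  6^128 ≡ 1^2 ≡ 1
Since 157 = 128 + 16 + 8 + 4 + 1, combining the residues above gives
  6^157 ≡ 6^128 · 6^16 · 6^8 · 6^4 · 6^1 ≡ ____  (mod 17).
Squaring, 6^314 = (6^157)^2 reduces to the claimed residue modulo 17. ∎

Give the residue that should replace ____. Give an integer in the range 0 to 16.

10

Multiply the listed residues: 1 · 1 · 16 · 4 · 6 = 1 → 16 → 64 → 384.
Reducing modulo 17: 384 = 22·17 + 10, so 6^157 ≡ 10.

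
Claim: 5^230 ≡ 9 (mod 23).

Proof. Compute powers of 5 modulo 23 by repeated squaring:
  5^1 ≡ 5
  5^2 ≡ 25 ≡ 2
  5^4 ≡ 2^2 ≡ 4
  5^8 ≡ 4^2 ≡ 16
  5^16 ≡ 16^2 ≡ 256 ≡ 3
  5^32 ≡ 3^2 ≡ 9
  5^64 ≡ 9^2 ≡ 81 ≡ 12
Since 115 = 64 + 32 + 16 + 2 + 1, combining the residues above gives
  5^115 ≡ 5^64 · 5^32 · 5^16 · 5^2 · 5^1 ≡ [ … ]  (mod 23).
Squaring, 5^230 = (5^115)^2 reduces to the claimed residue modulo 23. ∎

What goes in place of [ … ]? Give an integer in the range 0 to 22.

20

5^64 · 5^32 · 5^16 · 5^2 · 5^1 ≡ 12 · 9 · 3 · 2 · 5 = 3240.
3240 mod 23 = 20, so 5^115 ≡ 20 (mod 23).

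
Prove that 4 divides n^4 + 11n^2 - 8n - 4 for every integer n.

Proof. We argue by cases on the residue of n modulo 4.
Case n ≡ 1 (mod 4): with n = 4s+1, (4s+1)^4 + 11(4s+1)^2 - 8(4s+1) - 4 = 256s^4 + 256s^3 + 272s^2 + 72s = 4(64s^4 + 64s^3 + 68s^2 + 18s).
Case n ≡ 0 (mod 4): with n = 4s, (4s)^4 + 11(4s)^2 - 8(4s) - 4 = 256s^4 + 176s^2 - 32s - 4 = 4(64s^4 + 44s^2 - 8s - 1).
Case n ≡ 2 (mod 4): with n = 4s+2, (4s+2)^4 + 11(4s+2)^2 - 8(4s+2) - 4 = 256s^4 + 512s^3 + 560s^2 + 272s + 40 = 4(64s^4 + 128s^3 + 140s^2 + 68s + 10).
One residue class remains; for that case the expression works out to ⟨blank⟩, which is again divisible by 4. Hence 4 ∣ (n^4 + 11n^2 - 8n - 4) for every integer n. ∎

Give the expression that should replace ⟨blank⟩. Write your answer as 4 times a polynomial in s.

The residues treated are {1, 0, 2}, so the missing case is n ≡ 3 (mod 4); write n = 4s+3.
Then (4s+3)^4 + 11(4s+3)^2 - 8(4s+3) - 4 = 256s^4 + 768s^3 + 1040s^2 + 664s + 152 = 4(64s^4 + 192s^3 + 260s^2 + 166s + 38).

4(64s^4 + 192s^3 + 260s^2 + 166s + 38)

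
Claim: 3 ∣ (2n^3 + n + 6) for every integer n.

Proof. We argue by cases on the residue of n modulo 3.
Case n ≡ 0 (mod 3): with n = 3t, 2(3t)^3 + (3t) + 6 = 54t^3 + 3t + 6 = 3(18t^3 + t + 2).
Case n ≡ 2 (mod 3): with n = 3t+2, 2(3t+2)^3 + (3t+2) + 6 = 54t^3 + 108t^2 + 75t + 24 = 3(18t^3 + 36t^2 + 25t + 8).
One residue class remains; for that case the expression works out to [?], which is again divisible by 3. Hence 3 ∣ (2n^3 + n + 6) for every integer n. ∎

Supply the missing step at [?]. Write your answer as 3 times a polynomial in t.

Only n ≡ 1 (mod 3) is unaccounted for. Put n = 3t+1:
2(3t+1)^3 + (3t+1) + 6 expands to 54t^3 + 54t^2 + 21t + 9,
and factoring out 3 leaves 3(18t^3 + 18t^2 + 7t + 3).

3(18t^3 + 18t^2 + 7t + 3)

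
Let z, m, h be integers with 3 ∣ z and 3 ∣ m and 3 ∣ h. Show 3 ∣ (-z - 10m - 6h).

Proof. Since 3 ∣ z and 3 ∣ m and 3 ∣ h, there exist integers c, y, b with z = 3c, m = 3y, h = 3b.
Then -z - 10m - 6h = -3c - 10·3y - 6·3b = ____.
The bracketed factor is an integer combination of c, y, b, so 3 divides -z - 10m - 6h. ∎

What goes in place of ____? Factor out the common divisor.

Pull the common 3 out of every term: -3c - 10·3y - 6·3b = 3(-6b - c - 10y).
-6b - c - 10y is an integer, which exhibits the divisibility.

3(-6b - c - 10y)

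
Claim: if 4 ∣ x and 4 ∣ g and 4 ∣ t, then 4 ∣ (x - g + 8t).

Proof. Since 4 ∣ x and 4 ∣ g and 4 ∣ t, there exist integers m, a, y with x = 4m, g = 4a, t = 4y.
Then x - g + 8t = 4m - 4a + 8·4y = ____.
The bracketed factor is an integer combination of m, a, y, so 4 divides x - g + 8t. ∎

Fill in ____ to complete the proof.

4(-a + m + 8y)

Each term has a factor of 4: 4m - 4a + 8·4y = 4·(-a + m + 8y).
Since -a + m + 8y is an integer, 4 ∣ (x - g + 8t).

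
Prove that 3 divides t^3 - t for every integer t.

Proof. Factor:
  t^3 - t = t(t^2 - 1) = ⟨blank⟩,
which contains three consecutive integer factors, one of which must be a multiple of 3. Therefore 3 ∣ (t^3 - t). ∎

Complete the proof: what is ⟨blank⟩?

t(t^2 - 1) = t(t - 1)(t + 1) = (t - 1)t(t + 1).
These three factors are consecutive integers, so their product is divisible by 3.

(t - 1)t(t + 1)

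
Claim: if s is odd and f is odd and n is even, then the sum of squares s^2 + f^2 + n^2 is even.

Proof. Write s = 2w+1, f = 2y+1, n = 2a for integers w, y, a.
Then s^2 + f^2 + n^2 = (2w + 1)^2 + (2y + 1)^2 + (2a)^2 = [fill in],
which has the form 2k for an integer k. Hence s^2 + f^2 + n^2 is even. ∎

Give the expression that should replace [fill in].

(2w + 1)^2 + (2y + 1)^2 + (2a)^2 = 4a^2 + 4w^2 + 4w + 4y^2 + 4y + 2
= 2(2a^2 + 2w^2 + 2w + 2y^2 + 2y + 1).
Since 2a^2 + 2w^2 + 2w + 2y^2 + 2y + 1 is an integer, the sum of squares is of the form 2k for an integer k.

2(2a^2 + 2w^2 + 2w + 2y^2 + 2y + 1)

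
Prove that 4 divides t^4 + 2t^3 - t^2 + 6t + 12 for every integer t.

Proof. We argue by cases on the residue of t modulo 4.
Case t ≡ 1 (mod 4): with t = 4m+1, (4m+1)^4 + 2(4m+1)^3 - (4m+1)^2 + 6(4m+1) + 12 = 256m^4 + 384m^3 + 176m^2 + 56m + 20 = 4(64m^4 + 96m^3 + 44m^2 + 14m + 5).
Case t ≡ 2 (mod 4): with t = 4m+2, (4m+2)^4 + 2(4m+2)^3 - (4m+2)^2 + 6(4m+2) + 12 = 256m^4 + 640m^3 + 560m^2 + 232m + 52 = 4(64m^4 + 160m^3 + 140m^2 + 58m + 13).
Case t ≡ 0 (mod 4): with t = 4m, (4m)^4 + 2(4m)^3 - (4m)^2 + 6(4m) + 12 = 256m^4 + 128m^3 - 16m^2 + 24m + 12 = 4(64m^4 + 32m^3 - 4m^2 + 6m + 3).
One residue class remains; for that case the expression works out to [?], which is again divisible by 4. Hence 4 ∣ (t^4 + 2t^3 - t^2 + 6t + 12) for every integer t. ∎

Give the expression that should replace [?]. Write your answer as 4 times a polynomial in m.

4(64m^4 + 224m^3 + 284m^2 + 162m + 39)

The residues treated are {1, 2, 0}, so the missing case is t ≡ 3 (mod 4); write t = 4m+3.
Then (4m+3)^4 + 2(4m+3)^3 - (4m+3)^2 + 6(4m+3) + 12 = 256m^4 + 896m^3 + 1136m^2 + 648m + 156 = 4(64m^4 + 224m^3 + 284m^2 + 162m + 39).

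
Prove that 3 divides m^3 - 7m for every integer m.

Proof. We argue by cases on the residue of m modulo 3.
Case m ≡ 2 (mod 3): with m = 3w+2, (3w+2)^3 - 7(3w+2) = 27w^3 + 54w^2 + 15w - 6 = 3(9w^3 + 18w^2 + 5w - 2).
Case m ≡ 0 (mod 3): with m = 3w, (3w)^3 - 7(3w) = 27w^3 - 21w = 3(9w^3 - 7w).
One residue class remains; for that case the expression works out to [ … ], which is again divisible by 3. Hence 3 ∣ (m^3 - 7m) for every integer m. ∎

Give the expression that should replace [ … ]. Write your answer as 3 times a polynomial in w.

The residues treated are {2, 0}, so the missing case is m ≡ 1 (mod 3); write m = 3w+1.
Then (3w+1)^3 - 7(3w+1) = 27w^3 + 27w^2 - 12w - 6 = 3(9w^3 + 9w^2 - 4w - 2).

3(9w^3 + 9w^2 - 4w - 2)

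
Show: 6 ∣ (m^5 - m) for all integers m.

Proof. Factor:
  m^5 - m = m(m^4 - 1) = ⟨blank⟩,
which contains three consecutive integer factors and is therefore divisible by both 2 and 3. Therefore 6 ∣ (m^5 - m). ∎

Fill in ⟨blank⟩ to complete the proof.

(m - 1)m(m + 1)(m^2 + 1)

m^4 - 1 = (m^2 - 1)(m^2 + 1), and m^2 - 1 = (m-1)(m+1).
So m(m^4 - 1) = (m - 1)m(m + 1)(m^2 + 1).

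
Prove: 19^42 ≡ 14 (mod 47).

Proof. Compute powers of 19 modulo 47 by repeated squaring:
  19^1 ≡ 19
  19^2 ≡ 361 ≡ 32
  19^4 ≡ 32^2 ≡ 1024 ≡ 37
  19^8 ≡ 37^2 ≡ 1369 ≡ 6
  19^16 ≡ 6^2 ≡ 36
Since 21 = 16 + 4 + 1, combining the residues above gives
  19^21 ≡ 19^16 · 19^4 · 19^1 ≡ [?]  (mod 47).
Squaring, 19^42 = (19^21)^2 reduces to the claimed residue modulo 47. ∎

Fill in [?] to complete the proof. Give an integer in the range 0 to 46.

19^16 · 19^4 · 19^1 ≡ 36 · 37 · 19 = 25308.
25308 mod 47 = 22, so 19^21 ≡ 22 (mod 47).

22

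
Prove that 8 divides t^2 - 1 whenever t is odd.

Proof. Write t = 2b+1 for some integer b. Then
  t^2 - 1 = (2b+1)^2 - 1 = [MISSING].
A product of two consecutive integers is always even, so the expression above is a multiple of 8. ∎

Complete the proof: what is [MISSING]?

4b(b + 1)

(2b+1)^2 - 1 = 4b^2 + 4b + 1 - 1 = 4b^2 + 4b = 4b(b+1).
Since b and b+1 are consecutive, b(b+1) is even, and 4·(even) is a multiple of 8.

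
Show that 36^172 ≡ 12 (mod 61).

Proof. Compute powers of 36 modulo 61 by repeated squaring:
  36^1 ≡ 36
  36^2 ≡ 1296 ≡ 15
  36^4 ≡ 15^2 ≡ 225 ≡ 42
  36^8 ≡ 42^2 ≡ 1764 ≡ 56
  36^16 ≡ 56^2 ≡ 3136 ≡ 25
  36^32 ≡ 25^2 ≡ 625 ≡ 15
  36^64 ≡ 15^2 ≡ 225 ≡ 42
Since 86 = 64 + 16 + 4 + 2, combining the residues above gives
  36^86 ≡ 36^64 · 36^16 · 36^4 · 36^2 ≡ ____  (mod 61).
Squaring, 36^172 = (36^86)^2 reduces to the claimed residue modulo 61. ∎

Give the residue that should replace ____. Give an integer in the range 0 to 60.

Multiply the listed residues: 42 · 25 · 42 · 15 = 1050 → 44100 → 661500.
Reducing modulo 61: 661500 = 10844·61 + 16, so 36^86 ≡ 16.

16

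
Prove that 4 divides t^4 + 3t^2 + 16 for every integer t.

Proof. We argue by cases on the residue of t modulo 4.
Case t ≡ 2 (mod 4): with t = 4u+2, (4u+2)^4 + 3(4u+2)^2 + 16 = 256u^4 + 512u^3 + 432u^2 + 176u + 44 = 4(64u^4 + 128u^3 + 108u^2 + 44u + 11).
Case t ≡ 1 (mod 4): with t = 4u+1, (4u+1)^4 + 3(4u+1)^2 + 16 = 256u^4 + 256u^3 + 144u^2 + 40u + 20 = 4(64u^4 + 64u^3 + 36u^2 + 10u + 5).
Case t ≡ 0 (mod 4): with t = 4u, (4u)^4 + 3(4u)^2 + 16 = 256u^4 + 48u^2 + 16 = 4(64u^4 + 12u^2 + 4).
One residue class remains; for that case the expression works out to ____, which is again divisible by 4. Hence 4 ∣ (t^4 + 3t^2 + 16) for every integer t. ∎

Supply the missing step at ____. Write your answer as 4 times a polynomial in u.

4(64u^4 + 192u^3 + 228u^2 + 126u + 31)

The residues treated are {2, 1, 0}, so the missing case is t ≡ 3 (mod 4); write t = 4u+3.
Then (4u+3)^4 + 3(4u+3)^2 + 16 = 256u^4 + 768u^3 + 912u^2 + 504u + 124 = 4(64u^4 + 192u^3 + 228u^2 + 126u + 31).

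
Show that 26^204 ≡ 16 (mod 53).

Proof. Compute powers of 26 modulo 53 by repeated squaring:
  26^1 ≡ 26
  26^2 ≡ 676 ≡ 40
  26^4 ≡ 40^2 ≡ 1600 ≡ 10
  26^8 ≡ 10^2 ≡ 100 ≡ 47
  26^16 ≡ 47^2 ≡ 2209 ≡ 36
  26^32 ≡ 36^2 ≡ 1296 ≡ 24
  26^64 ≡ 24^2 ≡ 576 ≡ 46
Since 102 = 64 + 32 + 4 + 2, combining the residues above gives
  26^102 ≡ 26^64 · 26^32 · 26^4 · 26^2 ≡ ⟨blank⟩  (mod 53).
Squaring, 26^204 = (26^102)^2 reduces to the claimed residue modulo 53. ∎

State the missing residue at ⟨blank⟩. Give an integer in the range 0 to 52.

Multiply the listed residues: 46 · 24 · 10 · 40 = 1104 → 11040 → 441600.
Reducing modulo 53: 441600 = 8332·53 + 4, so 26^102 ≡ 4.

4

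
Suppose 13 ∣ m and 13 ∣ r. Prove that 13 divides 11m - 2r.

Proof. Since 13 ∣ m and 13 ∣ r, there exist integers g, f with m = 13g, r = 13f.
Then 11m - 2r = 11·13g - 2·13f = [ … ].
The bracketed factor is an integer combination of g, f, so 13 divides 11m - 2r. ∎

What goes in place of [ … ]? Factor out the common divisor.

13(-2f + 11g)

Each term has a factor of 13: 11·13g - 2·13f = 13·(-2f + 11g).
Since -2f + 11g is an integer, 13 ∣ (11m - 2r).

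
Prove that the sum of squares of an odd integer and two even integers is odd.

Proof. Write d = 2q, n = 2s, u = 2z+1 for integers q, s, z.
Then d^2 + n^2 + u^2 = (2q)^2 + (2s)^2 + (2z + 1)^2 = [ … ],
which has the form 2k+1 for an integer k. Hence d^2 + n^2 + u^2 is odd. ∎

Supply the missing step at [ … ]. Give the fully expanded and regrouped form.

Expanding: (2q)^2 + (2s)^2 + (2z + 1)^2 = 4q^2 + 4s^2 + 4z^2 + 4z + 1.
Every term except the constant is even, so this is 2(2q^2 + 2s^2 + 2z^2 + 2z) + 1,
and 2q^2 + 2s^2 + 2z^2 + 2z ∈ ℤ gives the required form.

2(2q^2 + 2s^2 + 2z^2 + 2z) + 1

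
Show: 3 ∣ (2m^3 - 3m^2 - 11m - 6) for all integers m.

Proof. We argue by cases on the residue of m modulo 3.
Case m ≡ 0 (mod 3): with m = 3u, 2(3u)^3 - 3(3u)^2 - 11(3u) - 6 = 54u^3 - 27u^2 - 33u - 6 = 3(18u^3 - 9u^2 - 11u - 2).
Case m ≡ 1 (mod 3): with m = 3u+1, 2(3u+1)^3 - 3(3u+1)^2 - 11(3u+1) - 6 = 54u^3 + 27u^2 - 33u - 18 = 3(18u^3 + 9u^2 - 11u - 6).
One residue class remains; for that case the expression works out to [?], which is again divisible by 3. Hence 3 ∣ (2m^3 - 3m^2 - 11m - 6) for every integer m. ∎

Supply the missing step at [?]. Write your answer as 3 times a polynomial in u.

3(18u^3 + 27u^2 + u - 8)

Only m ≡ 2 (mod 3) is unaccounted for. Put m = 3u+2:
2(3u+2)^3 - 3(3u+2)^2 - 11(3u+2) - 6 expands to 54u^3 + 81u^2 + 3u - 24,
and factoring out 3 leaves 3(18u^3 + 27u^2 + u - 8).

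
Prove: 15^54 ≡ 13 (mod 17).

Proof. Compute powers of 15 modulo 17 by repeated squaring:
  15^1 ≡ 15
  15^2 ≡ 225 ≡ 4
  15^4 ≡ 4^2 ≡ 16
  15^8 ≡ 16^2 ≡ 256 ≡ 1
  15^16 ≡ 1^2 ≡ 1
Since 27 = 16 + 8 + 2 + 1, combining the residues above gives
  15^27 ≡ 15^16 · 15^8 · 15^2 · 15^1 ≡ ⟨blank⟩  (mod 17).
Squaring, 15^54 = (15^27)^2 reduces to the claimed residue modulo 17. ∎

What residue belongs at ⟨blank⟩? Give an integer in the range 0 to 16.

15^16 · 15^8 · 15^2 · 15^1 ≡ 1 · 1 · 4 · 15 = 60.
60 mod 17 = 9, so 15^27 ≡ 9 (mod 17).

9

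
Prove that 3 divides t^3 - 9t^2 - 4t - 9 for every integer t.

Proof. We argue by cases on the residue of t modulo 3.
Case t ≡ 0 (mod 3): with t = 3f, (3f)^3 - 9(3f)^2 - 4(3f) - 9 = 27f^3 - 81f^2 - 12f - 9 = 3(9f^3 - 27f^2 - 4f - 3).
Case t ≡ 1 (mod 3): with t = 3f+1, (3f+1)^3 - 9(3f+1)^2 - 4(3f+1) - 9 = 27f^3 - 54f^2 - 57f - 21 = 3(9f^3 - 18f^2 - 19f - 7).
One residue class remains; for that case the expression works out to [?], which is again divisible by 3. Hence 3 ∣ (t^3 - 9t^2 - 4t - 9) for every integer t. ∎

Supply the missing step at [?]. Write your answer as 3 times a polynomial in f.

Only t ≡ 2 (mod 3) is unaccounted for. Put t = 3f+2:
(3f+2)^3 - 9(3f+2)^2 - 4(3f+2) - 9 expands to 27f^3 - 27f^2 - 84f - 45,
and factoring out 3 leaves 3(9f^3 - 9f^2 - 28f - 15).

3(9f^3 - 9f^2 - 28f - 15)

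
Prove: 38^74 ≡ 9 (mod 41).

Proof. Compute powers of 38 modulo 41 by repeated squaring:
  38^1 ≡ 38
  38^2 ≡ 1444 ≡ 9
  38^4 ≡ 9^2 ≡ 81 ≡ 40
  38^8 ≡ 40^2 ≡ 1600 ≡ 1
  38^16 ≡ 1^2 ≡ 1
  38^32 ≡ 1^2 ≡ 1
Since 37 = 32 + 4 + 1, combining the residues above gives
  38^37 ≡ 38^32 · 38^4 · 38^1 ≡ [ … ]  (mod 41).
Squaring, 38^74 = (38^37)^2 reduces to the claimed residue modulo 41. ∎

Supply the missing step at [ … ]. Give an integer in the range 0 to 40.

3

38^32 · 38^4 · 38^1 ≡ 1 · 40 · 38 = 1520.
1520 mod 41 = 3, so 38^37 ≡ 3 (mod 41).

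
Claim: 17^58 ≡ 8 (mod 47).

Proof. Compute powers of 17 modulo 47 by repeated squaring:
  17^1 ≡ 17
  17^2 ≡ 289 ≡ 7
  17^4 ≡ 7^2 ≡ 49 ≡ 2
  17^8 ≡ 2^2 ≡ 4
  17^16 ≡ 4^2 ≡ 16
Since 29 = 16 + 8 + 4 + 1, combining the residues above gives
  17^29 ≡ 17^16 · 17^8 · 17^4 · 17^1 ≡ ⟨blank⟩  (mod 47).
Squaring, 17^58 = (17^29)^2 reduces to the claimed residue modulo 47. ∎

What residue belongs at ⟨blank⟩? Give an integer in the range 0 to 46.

14

17^16 · 17^8 · 17^4 · 17^1 ≡ 16 · 4 · 2 · 17 = 2176.
2176 mod 47 = 14, so 17^29 ≡ 14 (mod 47).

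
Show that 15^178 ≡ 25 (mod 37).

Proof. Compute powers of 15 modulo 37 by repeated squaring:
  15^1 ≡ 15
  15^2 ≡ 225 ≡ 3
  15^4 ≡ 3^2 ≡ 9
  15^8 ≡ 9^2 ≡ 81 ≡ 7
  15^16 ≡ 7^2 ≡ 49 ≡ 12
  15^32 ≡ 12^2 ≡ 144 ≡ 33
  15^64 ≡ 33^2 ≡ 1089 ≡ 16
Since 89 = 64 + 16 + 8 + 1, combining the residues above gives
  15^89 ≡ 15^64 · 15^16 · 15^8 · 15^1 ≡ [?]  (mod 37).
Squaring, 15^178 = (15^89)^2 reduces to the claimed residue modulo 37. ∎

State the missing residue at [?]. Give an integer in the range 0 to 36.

15^64 · 15^16 · 15^8 · 15^1 ≡ 16 · 12 · 7 · 15 = 20160.
20160 mod 37 = 32, so 15^89 ≡ 32 (mod 37).

32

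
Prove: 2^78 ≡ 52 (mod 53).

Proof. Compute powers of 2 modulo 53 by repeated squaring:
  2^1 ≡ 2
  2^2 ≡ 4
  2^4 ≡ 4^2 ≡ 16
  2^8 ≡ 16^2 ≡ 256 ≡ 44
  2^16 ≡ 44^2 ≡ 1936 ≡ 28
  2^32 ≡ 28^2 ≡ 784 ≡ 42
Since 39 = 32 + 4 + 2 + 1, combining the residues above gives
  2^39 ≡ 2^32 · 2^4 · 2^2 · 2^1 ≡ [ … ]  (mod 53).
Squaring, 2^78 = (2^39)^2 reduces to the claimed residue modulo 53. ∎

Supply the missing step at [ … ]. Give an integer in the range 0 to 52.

2^32 · 2^4 · 2^2 · 2^1 ≡ 42 · 16 · 4 · 2 = 5376.
5376 mod 53 = 23, so 2^39 ≡ 23 (mod 53).

23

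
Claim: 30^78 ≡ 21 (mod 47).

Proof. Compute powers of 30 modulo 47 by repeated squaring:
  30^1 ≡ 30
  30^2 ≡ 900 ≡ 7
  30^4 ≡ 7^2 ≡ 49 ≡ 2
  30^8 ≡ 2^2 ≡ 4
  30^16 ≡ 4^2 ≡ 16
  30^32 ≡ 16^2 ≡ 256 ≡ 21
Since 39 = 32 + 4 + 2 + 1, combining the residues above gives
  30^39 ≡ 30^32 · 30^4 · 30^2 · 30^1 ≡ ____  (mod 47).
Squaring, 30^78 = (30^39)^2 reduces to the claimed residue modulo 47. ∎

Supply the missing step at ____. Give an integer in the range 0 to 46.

31

Multiply the listed residues: 21 · 2 · 7 · 30 = 42 → 294 → 8820.
Reducing modulo 47: 8820 = 187·47 + 31, so 30^39 ≡ 31.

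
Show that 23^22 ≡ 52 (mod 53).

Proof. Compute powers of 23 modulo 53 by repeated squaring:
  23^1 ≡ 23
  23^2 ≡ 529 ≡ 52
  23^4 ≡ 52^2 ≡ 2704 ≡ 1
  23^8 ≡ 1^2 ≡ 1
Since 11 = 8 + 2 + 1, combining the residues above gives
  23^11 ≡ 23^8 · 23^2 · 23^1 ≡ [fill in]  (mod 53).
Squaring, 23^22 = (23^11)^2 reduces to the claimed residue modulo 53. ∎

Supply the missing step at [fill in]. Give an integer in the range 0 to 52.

30

Multiply the listed residues: 1 · 52 · 23 = 52 → 1196.
Reducing modulo 53: 1196 = 22·53 + 30, so 23^11 ≡ 30.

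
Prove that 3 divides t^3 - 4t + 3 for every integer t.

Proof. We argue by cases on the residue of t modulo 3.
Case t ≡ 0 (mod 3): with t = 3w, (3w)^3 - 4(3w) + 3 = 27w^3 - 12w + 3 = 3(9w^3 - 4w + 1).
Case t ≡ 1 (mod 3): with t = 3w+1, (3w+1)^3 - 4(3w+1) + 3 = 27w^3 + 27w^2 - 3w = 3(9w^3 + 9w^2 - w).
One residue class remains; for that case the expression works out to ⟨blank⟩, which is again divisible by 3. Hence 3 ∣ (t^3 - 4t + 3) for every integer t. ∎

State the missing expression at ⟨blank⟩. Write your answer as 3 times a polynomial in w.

3(9w^3 + 18w^2 + 8w + 1)

Only t ≡ 2 (mod 3) is unaccounted for. Put t = 3w+2:
(3w+2)^3 - 4(3w+2) + 3 expands to 27w^3 + 54w^2 + 24w + 3,
and factoring out 3 leaves 3(9w^3 + 18w^2 + 8w + 1).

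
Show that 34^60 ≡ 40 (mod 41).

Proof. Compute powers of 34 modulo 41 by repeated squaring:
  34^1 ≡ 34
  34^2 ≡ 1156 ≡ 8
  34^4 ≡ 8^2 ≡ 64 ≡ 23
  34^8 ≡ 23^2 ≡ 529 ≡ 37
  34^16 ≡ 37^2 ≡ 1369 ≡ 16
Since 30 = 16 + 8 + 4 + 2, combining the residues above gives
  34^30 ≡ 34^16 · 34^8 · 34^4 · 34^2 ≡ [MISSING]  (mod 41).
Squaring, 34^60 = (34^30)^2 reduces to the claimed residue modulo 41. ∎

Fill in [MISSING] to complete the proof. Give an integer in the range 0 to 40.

Multiply the listed residues: 16 · 37 · 23 · 8 = 592 → 13616 → 108928.
Reducing modulo 41: 108928 = 2656·41 + 32, so 34^30 ≡ 32.

32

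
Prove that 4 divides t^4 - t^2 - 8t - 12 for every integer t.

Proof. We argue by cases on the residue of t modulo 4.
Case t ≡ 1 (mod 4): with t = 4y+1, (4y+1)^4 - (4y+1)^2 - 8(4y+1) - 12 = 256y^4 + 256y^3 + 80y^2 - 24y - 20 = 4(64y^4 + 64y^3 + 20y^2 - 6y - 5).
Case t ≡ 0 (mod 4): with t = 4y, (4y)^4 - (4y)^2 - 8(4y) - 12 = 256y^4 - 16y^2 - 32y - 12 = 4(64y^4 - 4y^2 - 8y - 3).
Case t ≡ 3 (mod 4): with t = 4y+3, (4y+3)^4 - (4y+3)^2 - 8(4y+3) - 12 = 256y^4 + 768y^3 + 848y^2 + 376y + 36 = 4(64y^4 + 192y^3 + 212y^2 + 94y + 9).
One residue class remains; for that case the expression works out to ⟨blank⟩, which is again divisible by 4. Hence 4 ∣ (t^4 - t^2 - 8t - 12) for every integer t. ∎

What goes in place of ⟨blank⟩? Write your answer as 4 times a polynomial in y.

The residues treated are {1, 0, 3}, so the missing case is t ≡ 2 (mod 4); write t = 4y+2.
Then (4y+2)^4 - (4y+2)^2 - 8(4y+2) - 12 = 256y^4 + 512y^3 + 368y^2 + 80y - 16 = 4(64y^4 + 128y^3 + 92y^2 + 20y - 4).

4(64y^4 + 128y^3 + 92y^2 + 20y - 4)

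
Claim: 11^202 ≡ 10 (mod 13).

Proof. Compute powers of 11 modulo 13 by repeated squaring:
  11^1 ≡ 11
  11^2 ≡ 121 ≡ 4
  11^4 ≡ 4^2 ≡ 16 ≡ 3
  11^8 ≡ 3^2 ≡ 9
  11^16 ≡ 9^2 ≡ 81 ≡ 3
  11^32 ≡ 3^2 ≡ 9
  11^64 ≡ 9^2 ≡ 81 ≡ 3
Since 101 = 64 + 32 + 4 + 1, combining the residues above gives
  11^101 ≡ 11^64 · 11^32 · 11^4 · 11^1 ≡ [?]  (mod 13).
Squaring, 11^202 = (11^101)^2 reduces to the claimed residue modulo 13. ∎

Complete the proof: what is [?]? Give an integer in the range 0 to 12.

Multiply the listed residues: 3 · 9 · 3 · 11 = 27 → 81 → 891.
Reducing modulo 13: 891 = 68·13 + 7, so 11^101 ≡ 7.

7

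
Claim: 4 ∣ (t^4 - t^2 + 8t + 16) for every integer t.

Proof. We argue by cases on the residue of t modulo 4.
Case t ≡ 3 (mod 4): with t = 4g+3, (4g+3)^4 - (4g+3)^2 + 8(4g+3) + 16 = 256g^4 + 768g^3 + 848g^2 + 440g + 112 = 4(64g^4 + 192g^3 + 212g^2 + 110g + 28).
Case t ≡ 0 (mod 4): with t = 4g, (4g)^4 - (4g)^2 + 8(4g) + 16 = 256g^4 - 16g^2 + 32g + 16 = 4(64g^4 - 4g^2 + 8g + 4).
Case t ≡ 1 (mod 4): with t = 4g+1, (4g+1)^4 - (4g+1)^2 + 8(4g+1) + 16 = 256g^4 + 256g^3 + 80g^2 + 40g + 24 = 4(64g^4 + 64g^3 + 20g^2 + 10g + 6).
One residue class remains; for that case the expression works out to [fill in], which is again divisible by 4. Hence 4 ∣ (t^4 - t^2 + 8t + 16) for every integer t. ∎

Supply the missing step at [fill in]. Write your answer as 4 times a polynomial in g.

4(64g^4 + 128g^3 + 92g^2 + 36g + 11)

The residues treated are {3, 0, 1}, so the missing case is t ≡ 2 (mod 4); write t = 4g+2.
Then (4g+2)^4 - (4g+2)^2 + 8(4g+2) + 16 = 256g^4 + 512g^3 + 368g^2 + 144g + 44 = 4(64g^4 + 128g^3 + 92g^2 + 36g + 11).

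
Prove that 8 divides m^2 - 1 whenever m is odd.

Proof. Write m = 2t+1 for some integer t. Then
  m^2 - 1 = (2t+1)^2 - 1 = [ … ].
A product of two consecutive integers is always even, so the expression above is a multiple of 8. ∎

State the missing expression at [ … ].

4t(t + 1)

(2t+1)^2 - 1 = 4t^2 + 4t + 1 - 1 = 4t^2 + 4t = 4t(t+1).
Since t and t+1 are consecutive, t(t+1) is even, and 4·(even) is a multiple of 8.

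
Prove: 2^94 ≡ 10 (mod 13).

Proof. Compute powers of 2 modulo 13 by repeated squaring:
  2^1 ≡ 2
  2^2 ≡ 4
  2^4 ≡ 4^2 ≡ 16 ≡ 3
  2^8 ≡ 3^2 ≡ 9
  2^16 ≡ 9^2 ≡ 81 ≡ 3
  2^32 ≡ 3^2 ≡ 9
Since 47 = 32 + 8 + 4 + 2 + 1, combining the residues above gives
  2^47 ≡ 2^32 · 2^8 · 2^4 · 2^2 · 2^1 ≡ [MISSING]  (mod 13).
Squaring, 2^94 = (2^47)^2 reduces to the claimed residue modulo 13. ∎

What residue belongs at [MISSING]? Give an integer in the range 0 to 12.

2^32 · 2^8 · 2^4 · 2^2 · 2^1 ≡ 9 · 9 · 3 · 4 · 2 = 1944.
1944 mod 13 = 7, so 2^47 ≡ 7 (mod 13).

7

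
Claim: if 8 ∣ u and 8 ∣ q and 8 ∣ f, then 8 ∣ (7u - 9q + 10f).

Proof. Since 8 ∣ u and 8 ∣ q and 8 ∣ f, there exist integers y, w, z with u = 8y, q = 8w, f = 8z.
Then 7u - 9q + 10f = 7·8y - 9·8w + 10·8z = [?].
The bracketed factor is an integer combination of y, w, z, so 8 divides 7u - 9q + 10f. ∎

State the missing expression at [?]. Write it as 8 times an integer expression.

Pull the common 8 out of every term: 7·8y - 9·8w + 10·8z = 8(-9w + 7y + 10z).
-9w + 7y + 10z is an integer, which exhibits the divisibility.

8(-9w + 7y + 10z)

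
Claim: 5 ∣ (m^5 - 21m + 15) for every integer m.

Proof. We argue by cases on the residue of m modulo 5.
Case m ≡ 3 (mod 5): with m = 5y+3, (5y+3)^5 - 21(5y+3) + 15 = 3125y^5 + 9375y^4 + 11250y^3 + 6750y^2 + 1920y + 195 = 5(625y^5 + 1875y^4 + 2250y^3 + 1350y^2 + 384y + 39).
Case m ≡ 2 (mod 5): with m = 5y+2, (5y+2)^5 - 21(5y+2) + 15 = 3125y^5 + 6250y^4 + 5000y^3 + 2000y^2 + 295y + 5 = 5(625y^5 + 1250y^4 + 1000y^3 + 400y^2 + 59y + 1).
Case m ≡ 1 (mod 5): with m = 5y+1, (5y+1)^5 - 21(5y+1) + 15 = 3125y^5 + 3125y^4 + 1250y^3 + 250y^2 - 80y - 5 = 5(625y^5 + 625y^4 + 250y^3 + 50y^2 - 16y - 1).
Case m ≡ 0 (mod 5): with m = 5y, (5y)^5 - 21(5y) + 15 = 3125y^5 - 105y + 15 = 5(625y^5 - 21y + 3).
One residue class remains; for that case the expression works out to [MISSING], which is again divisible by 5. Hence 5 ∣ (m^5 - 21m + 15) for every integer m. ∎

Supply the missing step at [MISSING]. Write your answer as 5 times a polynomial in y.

Only m ≡ 4 (mod 5) is unaccounted for. Put m = 5y+4:
(5y+4)^5 - 21(5y+4) + 15 expands to 3125y^5 + 12500y^4 + 20000y^3 + 16000y^2 + 6295y + 955,
and factoring out 5 leaves 5(625y^5 + 2500y^4 + 4000y^3 + 3200y^2 + 1259y + 191).

5(625y^5 + 2500y^4 + 4000y^3 + 3200y^2 + 1259y + 191)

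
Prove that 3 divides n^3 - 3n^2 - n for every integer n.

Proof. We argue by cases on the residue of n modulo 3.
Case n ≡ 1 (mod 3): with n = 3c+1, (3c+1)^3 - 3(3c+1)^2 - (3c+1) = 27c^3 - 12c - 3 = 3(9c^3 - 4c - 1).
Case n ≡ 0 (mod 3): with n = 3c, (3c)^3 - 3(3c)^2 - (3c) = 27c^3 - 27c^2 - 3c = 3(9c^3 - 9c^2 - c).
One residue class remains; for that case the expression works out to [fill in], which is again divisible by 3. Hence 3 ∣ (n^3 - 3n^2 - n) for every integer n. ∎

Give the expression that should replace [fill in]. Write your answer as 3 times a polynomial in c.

3(9c^3 + 9c^2 - c - 2)

The residues treated are {1, 0}, so the missing case is n ≡ 2 (mod 3); write n = 3c+2.
Then (3c+2)^3 - 3(3c+2)^2 - (3c+2) = 27c^3 + 27c^2 - 3c - 6 = 3(9c^3 + 9c^2 - c - 2).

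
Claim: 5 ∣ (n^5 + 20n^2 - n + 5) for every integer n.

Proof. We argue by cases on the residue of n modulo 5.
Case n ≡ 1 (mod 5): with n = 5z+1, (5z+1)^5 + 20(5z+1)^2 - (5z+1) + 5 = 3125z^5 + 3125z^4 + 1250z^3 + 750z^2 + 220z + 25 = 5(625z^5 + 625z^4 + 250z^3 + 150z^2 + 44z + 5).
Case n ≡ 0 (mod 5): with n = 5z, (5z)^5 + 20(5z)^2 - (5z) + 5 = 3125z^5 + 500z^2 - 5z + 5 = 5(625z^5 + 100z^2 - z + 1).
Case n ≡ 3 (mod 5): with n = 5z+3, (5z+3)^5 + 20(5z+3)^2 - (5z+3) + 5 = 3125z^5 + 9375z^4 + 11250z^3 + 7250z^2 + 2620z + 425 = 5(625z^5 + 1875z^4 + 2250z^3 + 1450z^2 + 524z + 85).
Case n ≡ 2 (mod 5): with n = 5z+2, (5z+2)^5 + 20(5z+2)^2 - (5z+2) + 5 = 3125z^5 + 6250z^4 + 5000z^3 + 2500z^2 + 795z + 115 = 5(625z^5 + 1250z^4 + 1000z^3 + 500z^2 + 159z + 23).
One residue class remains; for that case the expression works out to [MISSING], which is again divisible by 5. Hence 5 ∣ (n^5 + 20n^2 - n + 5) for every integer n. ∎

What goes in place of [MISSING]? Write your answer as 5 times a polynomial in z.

Only n ≡ 4 (mod 5) is unaccounted for. Put n = 5z+4:
(5z+4)^5 + 20(5z+4)^2 - (5z+4) + 5 expands to 3125z^5 + 12500z^4 + 20000z^3 + 16500z^2 + 7195z + 1345,
and factoring out 5 leaves 5(625z^5 + 2500z^4 + 4000z^3 + 3300z^2 + 1439z + 269).

5(625z^5 + 2500z^4 + 4000z^3 + 3300z^2 + 1439z + 269)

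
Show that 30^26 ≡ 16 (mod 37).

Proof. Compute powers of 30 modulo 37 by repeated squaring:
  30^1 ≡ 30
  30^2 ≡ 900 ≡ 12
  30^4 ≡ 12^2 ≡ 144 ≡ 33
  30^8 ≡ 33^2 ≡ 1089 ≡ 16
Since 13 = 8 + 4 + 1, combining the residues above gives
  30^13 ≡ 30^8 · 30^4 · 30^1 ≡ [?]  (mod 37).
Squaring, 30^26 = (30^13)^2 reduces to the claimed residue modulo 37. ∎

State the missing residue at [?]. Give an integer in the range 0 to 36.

4

30^8 · 30^4 · 30^1 ≡ 16 · 33 · 30 = 15840.
15840 mod 37 = 4, so 30^13 ≡ 4 (mod 37).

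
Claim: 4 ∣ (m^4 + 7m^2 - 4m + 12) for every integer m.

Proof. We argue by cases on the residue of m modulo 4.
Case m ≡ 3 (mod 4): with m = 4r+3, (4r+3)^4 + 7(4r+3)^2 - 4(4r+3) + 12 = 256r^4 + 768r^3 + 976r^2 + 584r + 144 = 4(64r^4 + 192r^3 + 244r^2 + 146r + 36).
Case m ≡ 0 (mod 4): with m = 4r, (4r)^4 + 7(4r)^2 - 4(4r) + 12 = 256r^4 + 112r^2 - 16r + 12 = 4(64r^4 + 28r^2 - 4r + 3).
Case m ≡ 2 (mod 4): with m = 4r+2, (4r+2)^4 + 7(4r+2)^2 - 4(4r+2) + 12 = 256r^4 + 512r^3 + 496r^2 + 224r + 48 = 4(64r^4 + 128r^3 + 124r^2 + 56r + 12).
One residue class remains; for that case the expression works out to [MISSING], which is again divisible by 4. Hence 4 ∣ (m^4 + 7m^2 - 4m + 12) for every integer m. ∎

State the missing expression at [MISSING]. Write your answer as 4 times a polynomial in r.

Only m ≡ 1 (mod 4) is unaccounted for. Put m = 4r+1:
(4r+1)^4 + 7(4r+1)^2 - 4(4r+1) + 12 expands to 256r^4 + 256r^3 + 208r^2 + 56r + 16,
and factoring out 4 leaves 4(64r^4 + 64r^3 + 52r^2 + 14r + 4).

4(64r^4 + 64r^3 + 52r^2 + 14r + 4)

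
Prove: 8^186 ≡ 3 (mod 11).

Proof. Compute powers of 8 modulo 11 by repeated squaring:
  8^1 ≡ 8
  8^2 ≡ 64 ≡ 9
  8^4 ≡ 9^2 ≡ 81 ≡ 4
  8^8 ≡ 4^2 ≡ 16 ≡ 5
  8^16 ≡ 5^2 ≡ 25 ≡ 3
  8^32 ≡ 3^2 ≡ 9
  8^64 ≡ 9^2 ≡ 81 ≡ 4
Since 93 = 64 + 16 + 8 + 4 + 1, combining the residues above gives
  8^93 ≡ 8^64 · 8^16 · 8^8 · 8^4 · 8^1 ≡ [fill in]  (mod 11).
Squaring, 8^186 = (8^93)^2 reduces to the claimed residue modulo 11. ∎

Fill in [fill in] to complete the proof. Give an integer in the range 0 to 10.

6

8^64 · 8^16 · 8^8 · 8^4 · 8^1 ≡ 4 · 3 · 5 · 4 · 8 = 1920.
1920 mod 11 = 6, so 8^93 ≡ 6 (mod 11).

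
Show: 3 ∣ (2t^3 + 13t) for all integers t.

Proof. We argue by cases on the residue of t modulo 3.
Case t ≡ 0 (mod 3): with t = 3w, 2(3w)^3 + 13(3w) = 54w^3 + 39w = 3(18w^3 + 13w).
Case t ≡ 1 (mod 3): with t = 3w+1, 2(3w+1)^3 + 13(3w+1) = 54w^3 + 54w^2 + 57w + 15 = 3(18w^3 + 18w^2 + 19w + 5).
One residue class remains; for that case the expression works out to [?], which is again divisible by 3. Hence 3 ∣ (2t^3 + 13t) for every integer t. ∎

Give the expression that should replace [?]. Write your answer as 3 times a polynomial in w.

Only t ≡ 2 (mod 3) is unaccounted for. Put t = 3w+2:
2(3w+2)^3 + 13(3w+2) expands to 54w^3 + 108w^2 + 111w + 42,
and factoring out 3 leaves 3(18w^3 + 36w^2 + 37w + 14).

3(18w^3 + 36w^2 + 37w + 14)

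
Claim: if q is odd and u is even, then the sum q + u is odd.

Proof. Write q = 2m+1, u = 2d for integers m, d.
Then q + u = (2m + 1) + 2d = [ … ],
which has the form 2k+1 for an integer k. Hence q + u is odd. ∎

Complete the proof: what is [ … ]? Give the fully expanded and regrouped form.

Expanding: (2m + 1) + 2d = 2d + 2m + 1.
Every term except the constant is even, so this is 2(d + m) + 1,
and d + m ∈ ℤ gives the required form.

2(d + m) + 1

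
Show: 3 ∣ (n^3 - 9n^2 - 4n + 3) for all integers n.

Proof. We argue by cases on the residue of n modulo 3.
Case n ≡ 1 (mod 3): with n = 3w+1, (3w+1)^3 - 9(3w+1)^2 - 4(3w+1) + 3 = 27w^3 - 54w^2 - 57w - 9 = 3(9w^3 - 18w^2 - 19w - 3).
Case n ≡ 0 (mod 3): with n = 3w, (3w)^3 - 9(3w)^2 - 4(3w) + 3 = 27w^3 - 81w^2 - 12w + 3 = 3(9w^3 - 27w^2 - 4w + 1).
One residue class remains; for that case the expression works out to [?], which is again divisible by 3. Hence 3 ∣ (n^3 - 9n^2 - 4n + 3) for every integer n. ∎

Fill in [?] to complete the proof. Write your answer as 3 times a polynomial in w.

3(9w^3 - 9w^2 - 28w - 11)

Only n ≡ 2 (mod 3) is unaccounted for. Put n = 3w+2:
(3w+2)^3 - 9(3w+2)^2 - 4(3w+2) + 3 expands to 27w^3 - 27w^2 - 84w - 33,
and factoring out 3 leaves 3(9w^3 - 9w^2 - 28w - 11).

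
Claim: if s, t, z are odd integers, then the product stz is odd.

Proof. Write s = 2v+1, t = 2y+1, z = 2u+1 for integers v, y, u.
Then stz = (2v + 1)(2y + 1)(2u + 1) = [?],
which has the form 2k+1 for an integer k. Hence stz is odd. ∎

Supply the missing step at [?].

Expanding: (2v + 1)(2y + 1)(2u + 1) = 8uvy + 4uv + 4uy + 2u + 4vy + 2v + 2y + 1.
Every term except the constant is even, so this is 2(4uvy + 2uv + 2uy + u + 2vy + v + y) + 1,
and 4uvy + 2uv + 2uy + u + 2vy + v + y ∈ ℤ gives the required form.

2(4uvy + 2uv + 2uy + u + 2vy + v + y) + 1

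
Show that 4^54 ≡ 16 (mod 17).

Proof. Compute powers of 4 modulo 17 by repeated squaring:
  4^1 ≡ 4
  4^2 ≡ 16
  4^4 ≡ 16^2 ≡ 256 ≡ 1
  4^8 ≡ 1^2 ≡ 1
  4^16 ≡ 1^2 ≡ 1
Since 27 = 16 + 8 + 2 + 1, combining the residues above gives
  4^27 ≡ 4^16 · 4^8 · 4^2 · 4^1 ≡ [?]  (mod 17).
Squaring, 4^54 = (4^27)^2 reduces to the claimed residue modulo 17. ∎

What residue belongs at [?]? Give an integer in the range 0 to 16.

4^16 · 4^8 · 4^2 · 4^1 ≡ 1 · 1 · 16 · 4 = 64.
64 mod 17 = 13, so 4^27 ≡ 13 (mod 17).

13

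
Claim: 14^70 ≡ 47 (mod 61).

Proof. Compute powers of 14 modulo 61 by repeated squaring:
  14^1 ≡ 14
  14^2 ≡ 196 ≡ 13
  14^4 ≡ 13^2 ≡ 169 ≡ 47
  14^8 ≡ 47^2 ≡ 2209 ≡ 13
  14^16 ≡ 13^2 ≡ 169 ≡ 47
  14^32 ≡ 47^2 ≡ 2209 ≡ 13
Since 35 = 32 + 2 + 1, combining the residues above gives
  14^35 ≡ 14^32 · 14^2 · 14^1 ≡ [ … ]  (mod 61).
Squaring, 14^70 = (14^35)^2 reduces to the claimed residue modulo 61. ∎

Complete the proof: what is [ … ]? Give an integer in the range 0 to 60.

14^32 · 14^2 · 14^1 ≡ 13 · 13 · 14 = 2366.
2366 mod 61 = 48, so 14^35 ≡ 48 (mod 61).

48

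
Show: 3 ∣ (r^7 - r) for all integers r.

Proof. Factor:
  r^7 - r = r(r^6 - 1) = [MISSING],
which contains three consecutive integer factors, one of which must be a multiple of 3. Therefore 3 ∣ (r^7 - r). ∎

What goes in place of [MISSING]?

r^6 - 1 = (r^2 - 1)(r^4 + r^2 + 1), and r^2 - 1 = (r-1)(r+1).
So r(r^6 - 1) = (r - 1)r(r + 1)(r^4 + r^2 + 1).

(r - 1)r(r + 1)(r^4 + r^2 + 1)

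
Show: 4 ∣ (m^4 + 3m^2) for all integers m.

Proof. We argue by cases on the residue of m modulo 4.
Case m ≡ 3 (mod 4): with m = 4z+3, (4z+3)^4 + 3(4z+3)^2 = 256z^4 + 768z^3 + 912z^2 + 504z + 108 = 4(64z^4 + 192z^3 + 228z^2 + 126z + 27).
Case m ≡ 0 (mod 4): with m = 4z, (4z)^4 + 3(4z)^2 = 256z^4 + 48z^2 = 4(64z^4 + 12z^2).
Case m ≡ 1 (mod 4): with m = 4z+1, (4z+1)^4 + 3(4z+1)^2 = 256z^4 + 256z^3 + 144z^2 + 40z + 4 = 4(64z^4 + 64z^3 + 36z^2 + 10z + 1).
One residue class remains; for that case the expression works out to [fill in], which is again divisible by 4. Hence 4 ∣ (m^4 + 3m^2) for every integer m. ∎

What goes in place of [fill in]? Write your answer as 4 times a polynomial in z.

4(64z^4 + 128z^3 + 108z^2 + 44z + 7)

Only m ≡ 2 (mod 4) is unaccounted for. Put m = 4z+2:
(4z+2)^4 + 3(4z+2)^2 expands to 256z^4 + 512z^3 + 432z^2 + 176z + 28,
and factoring out 4 leaves 4(64z^4 + 128z^3 + 108z^2 + 44z + 7).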